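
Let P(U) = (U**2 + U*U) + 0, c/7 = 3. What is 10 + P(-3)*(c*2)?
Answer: 766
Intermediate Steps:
c = 21 (c = 7*3 = 21)
P(U) = 2*U**2 (P(U) = (U**2 + U**2) + 0 = 2*U**2 + 0 = 2*U**2)
10 + P(-3)*(c*2) = 10 + (2*(-3)**2)*(21*2) = 10 + (2*9)*42 = 10 + 18*42 = 10 + 756 = 766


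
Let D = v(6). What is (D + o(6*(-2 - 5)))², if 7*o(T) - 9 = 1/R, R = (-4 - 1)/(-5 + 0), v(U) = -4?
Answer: 324/49 ≈ 6.6122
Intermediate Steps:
D = -4
R = 1 (R = -5/(-5) = -5*(-⅕) = 1)
o(T) = 10/7 (o(T) = 9/7 + (⅐)/1 = 9/7 + (⅐)*1 = 9/7 + ⅐ = 10/7)
(D + o(6*(-2 - 5)))² = (-4 + 10/7)² = (-18/7)² = 324/49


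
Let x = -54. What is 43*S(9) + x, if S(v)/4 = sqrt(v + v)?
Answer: -54 + 516*sqrt(2) ≈ 675.73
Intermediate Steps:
S(v) = 4*sqrt(2)*sqrt(v) (S(v) = 4*sqrt(v + v) = 4*sqrt(2*v) = 4*(sqrt(2)*sqrt(v)) = 4*sqrt(2)*sqrt(v))
43*S(9) + x = 43*(4*sqrt(2)*sqrt(9)) - 54 = 43*(4*sqrt(2)*3) - 54 = 43*(12*sqrt(2)) - 54 = 516*sqrt(2) - 54 = -54 + 516*sqrt(2)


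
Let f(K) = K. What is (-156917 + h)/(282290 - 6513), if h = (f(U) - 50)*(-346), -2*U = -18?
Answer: -142731/275777 ≈ -0.51756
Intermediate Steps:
U = 9 (U = -½*(-18) = 9)
h = 14186 (h = (9 - 50)*(-346) = -41*(-346) = 14186)
(-156917 + h)/(282290 - 6513) = (-156917 + 14186)/(282290 - 6513) = -142731/275777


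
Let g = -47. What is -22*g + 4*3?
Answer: 1046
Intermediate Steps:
-22*g + 4*3 = -22*(-47) + 4*3 = 1034 + 12 = 1046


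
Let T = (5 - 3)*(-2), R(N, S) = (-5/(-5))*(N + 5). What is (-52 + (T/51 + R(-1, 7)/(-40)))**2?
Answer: 708145321/260100 ≈ 2722.6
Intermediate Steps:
R(N, S) = 5 + N (R(N, S) = (-5*(-1/5))*(5 + N) = 1*(5 + N) = 5 + N)
T = -4 (T = 2*(-2) = -4)
(-52 + (T/51 + R(-1, 7)/(-40)))**2 = (-52 + (-4/51 + (5 - 1)/(-40)))**2 = (-52 + (-4*1/51 + 4*(-1/40)))**2 = (-52 + (-4/51 - 1/10))**2 = (-52 - 91/510)**2 = (-26611/510)**2 = 708145321/260100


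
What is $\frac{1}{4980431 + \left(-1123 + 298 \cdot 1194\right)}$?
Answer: $\frac{1}{5335120} \approx 1.8744 \cdot 10^{-7}$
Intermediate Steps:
$\frac{1}{4980431 + \left(-1123 + 298 \cdot 1194\right)} = \frac{1}{4980431 + \left(-1123 + 355812\right)} = \frac{1}{4980431 + 354689} = \frac{1}{5335120}$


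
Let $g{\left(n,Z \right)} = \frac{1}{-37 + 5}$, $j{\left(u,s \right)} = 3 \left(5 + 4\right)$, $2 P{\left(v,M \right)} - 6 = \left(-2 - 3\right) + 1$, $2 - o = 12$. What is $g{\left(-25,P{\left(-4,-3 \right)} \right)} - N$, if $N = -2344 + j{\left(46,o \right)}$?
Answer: $\frac{74143}{32} \approx 2317.0$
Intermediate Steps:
$o = -10$ ($o = 2 - 12 = -10$)
$P{\left(v,M \right)} = 1$ ($P{\left(v,M \right)} = 3 + \frac{\left(-2 - 3\right) + 1}{2} = 3 + \frac{-5 + 1}{2} = 3 + \frac{1}{2} \left(-4\right) = 3 - 2 = 1$)
$j{\left(u,s \right)} = 27$ ($j{\left(u,s \right)} = 3 \cdot 9 = 27$)
$g{\left(n,Z \right)} = - \frac{1}{32}$ ($g{\left(n,Z \right)} = \frac{1}{-32} = - \frac{1}{32}$)
$N = -2317$ ($N = -2344 + 27 = -2317$)
$g{\left(-25,P{\left(-4,-3 \right)} \right)} - N = - \frac{1}{32} - -2317 = - \frac{1}{32} + 2317 = \frac{74143}{32}$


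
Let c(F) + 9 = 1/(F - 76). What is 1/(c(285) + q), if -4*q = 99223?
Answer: -836/20745127 ≈ -4.0299e-5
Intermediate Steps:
c(F) = -9 + 1/(-76 + F) (c(F) = -9 + 1/(F - 76) = -9 + 1/(-76 + F))
q = -99223/4 (q = -1/4*99223 = -99223/4 ≈ -24806.)
1/(c(285) + q) = 1/((685 - 9*285)/(-76 + 285) - 99223/4) = 1/((685 - 2565)/209 - 99223/4) = 1/((1/209)*(-1880) - 99223/4) = 1/(-1880/209 - 99223/4) = 1/(-20745127/836) = -836/20745127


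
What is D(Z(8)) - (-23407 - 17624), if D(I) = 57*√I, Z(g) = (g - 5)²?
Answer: 41202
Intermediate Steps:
Z(g) = (-5 + g)²
D(Z(8)) - (-23407 - 17624) = 57*√((-5 + 8)²) - (-23407 - 17624) = 57*√(3²) - 1*(-41031) = 57*√9 + 41031 = 57*3 + 41031 = 171 + 41031 = 41202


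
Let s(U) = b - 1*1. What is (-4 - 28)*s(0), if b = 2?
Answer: -32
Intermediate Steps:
s(U) = 1 (s(U) = 2 - 1*1 = 2 - 1 = 1)
(-4 - 28)*s(0) = (-4 - 28)*1 = -32*1 = -32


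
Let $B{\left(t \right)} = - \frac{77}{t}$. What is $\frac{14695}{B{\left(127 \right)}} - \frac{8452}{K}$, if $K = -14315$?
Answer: $- \frac{3816418953}{157465} \approx -24237.0$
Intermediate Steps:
$\frac{14695}{B{\left(127 \right)}} - \frac{8452}{K} = \frac{14695}{\left(-77\right) \frac{1}{127}} - \frac{8452}{-14315} = \frac{14695}{\left(-77\right) \frac{1}{127}} - - \frac{8452}{14315} = \frac{14695}{- \frac{77}{127}} + \frac{8452}{14315} = 14695 \left(- \frac{127}{77}\right) + \frac{8452}{14315} = - \frac{1866265}{77} + \frac{8452}{14315} = - \frac{3816418953}{157465}$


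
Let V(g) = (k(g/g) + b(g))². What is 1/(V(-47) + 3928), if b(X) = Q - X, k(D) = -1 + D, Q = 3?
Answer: 1/6428 ≈ 0.00015557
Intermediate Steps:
b(X) = 3 - X
V(g) = (3 - g)² (V(g) = ((-1 + g/g) + (3 - g))² = ((-1 + 1) + (3 - g))² = (0 + (3 - g))² = (3 - g)²)
1/(V(-47) + 3928) = 1/((-3 - 47)² + 3928) = 1/((-50)² + 3928) = 1/(2500 + 3928) = 1/6428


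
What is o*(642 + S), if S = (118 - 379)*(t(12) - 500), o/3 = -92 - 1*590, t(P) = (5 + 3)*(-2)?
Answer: -276860628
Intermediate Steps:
t(P) = -16 (t(P) = 8*(-2) = -16)
o = -2046 (o = 3*(-92 - 1*590) = 3*(-92 - 590) = 3*(-682) = -2046)
S = 134676 (S = (118 - 379)*(-16 - 500) = -261*(-516) = 134676)
o*(642 + S) = -2046*(642 + 134676) = -2046*135318 = -276860628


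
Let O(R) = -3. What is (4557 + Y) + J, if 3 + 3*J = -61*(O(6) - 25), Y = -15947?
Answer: -32465/3 ≈ -10822.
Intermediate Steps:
J = 1705/3 (J = -1 + (-61*(-3 - 25))/3 = -1 + (-61*(-28))/3 = -1 + (⅓)*1708 = -1 + 1708/3 = 1705/3 ≈ 568.33)
(4557 + Y) + J = (4557 - 15947) + 1705/3 = -11390 + 1705/3 = -32465/3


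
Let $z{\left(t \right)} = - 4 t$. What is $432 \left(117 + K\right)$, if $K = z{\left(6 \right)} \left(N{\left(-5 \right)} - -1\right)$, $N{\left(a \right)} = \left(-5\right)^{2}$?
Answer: $-219024$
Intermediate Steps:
$N{\left(a \right)} = 25$
$K = -624$ ($K = \left(-4\right) 6 \left(25 - -1\right) = - 24 \left(25 + 1\right) = \left(-24\right) 26 = -624$)
$432 \left(117 + K\right) = 432 \left(117 - 624\right) = 432 \left(-507\right) = -219024$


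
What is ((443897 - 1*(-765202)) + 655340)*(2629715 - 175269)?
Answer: 4576164845794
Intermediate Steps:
((443897 - 1*(-765202)) + 655340)*(2629715 - 175269) = ((443897 + 765202) + 655340)*2454446 = (1209099 + 655340)*2454446 = 1864439*2454446 = 4576164845794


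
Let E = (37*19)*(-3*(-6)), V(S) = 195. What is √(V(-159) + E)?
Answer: √12849 ≈ 113.35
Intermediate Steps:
E = 12654 (E = 703*18 = 12654)
√(V(-159) + E) = √(195 + 12654) = √12849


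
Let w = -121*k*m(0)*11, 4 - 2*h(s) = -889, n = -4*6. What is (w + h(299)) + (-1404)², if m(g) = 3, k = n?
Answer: 4134989/2 ≈ 2.0675e+6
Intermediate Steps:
n = -24
k = -24
h(s) = 893/2 (h(s) = 2 - ½*(-889) = 2 + 889/2 = 893/2)
w = 95832 (w = -(-2904)*3*11 = -121*(-72)*11 = 8712*11 = 95832)
(w + h(299)) + (-1404)² = (95832 + 893/2) + (-1404)² = 192557/2 + 1971216 = 4134989/2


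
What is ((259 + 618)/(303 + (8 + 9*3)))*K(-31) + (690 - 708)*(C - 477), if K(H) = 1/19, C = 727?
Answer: -28898123/6422 ≈ -4499.9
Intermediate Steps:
K(H) = 1/19
((259 + 618)/(303 + (8 + 9*3)))*K(-31) + (690 - 708)*(C - 477) = ((259 + 618)/(303 + (8 + 9*3)))*(1/19) + (690 - 708)*(727 - 477) = (877/(303 + (8 + 27)))*(1/19) - 18*250 = (877/(303 + 35))*(1/19) - 4500 = (877/338)*(1/19) - 4500 = 877/6422 - 4500 = -28898123/6422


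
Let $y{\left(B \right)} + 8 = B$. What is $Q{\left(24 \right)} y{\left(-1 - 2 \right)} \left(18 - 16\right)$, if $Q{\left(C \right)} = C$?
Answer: $-528$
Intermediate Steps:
$y{\left(B \right)} = -8 + B$
$Q{\left(24 \right)} y{\left(-1 - 2 \right)} \left(18 - 16\right) = 24 \left(-8 - 3\right) \left(18 - 16\right) = 24 \left(-8 - 3\right) 2 = 24 \left(\left(-11\right) 2\right) = 24 \left(-22\right) = -528$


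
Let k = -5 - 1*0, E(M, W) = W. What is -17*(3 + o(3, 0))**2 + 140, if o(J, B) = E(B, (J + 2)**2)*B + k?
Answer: 72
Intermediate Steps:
k = -5 (k = -5 + 0 = -5)
o(J, B) = -5 + B*(2 + J)**2 (o(J, B) = (J + 2)**2*B - 5 = (2 + J)**2*B - 5 = B*(2 + J)**2 - 5 = -5 + B*(2 + J)**2)
-17*(3 + o(3, 0))**2 + 140 = -17*(3 + (-5 + 0*(2 + 3)**2))**2 + 140 = -17*(3 + (-5 + 0*5**2))**2 + 140 = -17*(3 + (-5 + 0*25))**2 + 140 = -17*(3 + (-5 + 0))**2 + 140 = -17*(3 - 5)**2 + 140 = -17*(-2)**2 + 140 = -17*4 + 140 = -68 + 140 = 72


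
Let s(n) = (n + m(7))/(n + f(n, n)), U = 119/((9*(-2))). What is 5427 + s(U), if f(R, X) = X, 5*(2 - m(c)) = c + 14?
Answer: 6458923/1190 ≈ 5427.7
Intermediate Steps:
m(c) = -⅘ - c/5 (m(c) = 2 - (c + 14)/5 = 2 - (14 + c)/5 = 2 + (-14/5 - c/5) = -⅘ - c/5)
U = -119/18 (U = 119/(-18) = 119*(-1/18) = -119/18 ≈ -6.6111)
s(n) = (-11/5 + n)/(2*n) (s(n) = (n + (-⅘ - ⅕*7))/(n + n) = (n + (-⅘ - 7/5))/((2*n)) = (n - 11/5)*(1/(2*n)) = (-11/5 + n)*(1/(2*n)) = (-11/5 + n)/(2*n))
5427 + s(U) = 5427 + (-11 + 5*(-119/18))/(10*(-119/18)) = 5427 + (⅒)*(-18/119)*(-11 - 595/18) = 5427 + (⅒)*(-18/119)*(-793/18) = 5427 + 793/1190 = 6458923/1190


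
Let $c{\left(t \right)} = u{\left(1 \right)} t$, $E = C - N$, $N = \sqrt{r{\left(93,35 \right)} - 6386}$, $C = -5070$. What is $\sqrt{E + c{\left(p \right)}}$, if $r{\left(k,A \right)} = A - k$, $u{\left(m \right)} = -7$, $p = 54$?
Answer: $\sqrt{-5448 - 6 i \sqrt{179}} \approx 0.5438 - 73.813 i$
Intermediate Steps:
$N = 6 i \sqrt{179}$ ($N = \sqrt{\left(35 - 93\right) - 6386} = \sqrt{-58 - 6386} = \sqrt{-6444} = 6 i \sqrt{179} \approx 80.275 i$)
$E = -5070 - 6 i \sqrt{179} \approx -5070.0 - 80.275 i$
$c{\left(t \right)} = - 7 t$
$\sqrt{E + c{\left(p \right)}} = \sqrt{\left(-5070 - 6 i \sqrt{179}\right) - 378} = \sqrt{-5448 - 6 i \sqrt{179}}$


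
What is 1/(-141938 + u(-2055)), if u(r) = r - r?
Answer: -1/141938 ≈ -7.0453e-6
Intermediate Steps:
u(r) = 0
1/(-141938 + u(-2055)) = 1/(-141938 + 0) = 1/(-141938) = -1/141938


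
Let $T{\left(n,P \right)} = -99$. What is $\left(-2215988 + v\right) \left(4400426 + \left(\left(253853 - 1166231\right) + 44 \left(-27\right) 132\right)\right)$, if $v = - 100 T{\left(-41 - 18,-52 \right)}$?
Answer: $-7348990940416$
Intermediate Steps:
$v = 9900$ ($v = \left(-100\right) \left(-99\right) = 9900$)
$\left(-2215988 + v\right) \left(4400426 + \left(\left(253853 - 1166231\right) + 44 \left(-27\right) 132\right)\right) = \left(-2215988 + 9900\right) \left(4400426 + \left(\left(253853 - 1166231\right) + 44 \left(-27\right) 132\right)\right) = - 2206088 \left(4400426 - 1069194\right) = \left(-2206088\right) 3331232 = -7348990940416$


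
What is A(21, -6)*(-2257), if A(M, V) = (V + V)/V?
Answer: -4514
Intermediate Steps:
A(M, V) = 2 (A(M, V) = (2*V)/V = 2)
A(21, -6)*(-2257) = 2*(-2257) = -4514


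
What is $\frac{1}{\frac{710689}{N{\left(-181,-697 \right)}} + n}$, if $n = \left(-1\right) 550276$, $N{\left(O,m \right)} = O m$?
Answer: $- \frac{126157}{69420458643} \approx -1.8173 \cdot 10^{-6}$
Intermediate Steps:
$n = -550276$
$\frac{1}{\frac{710689}{N{\left(-181,-697 \right)}} + n} = \frac{1}{\frac{710689}{\left(-181\right) \left(-697\right)} - 550276} = \frac{1}{\frac{710689}{126157} - 550276} = \frac{1}{- \frac{69420458643}{126157}} = - \frac{126157}{69420458643}$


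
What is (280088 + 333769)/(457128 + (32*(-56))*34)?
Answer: 613857/396200 ≈ 1.5494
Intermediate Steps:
(280088 + 333769)/(457128 + (32*(-56))*34) = 613857/(457128 - 1792*34) = 613857/(457128 - 60928) = 613857/396200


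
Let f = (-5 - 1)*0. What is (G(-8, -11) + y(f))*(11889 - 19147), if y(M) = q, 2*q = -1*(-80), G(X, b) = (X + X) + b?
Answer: -94354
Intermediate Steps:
G(X, b) = b + 2*X (G(X, b) = 2*X + b = b + 2*X)
f = 0 (f = -6*0 = 0)
q = 40 (q = (-1*(-80))/2 = (1/2)*80 = 40)
y(M) = 40
(G(-8, -11) + y(f))*(11889 - 19147) = ((-11 + 2*(-8)) + 40)*(11889 - 19147) = ((-11 - 16) + 40)*(-7258) = (-27 + 40)*(-7258) = 13*(-7258) = -94354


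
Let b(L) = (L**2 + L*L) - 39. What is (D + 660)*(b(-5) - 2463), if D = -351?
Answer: -757668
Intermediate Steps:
b(L) = -39 + 2*L**2 (b(L) = (L**2 + L**2) - 39 = 2*L**2 - 39 = -39 + 2*L**2)
(D + 660)*(b(-5) - 2463) = (-351 + 660)*((-39 + 2*(-5)**2) - 2463) = 309*((-39 + 2*25) - 2463) = 309*((-39 + 50) - 2463) = 309*(11 - 2463) = 309*(-2452) = -757668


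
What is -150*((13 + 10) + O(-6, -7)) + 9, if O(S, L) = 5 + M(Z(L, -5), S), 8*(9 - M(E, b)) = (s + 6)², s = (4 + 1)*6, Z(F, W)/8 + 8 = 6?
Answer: 18759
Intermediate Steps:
Z(F, W) = -16 (Z(F, W) = -64 + 8*6 = -64 + 48 = -16)
s = 30 (s = 5*6 = 30)
M(E, b) = -153 (M(E, b) = 9 - (30 + 6)²/8 = 9 - ⅛*36² = 9 - ⅛*1296 = 9 - 162 = -153)
O(S, L) = -148 (O(S, L) = 5 - 153 = -148)
-150*((13 + 10) + O(-6, -7)) + 9 = -150*((13 + 10) - 148) + 9 = -150*(23 - 148) + 9 = -150*(-125) + 9 = 18750 + 9 = 18759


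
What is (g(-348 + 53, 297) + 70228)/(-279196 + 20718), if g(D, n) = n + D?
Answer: -35115/129239 ≈ -0.27171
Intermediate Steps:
g(D, n) = D + n
(g(-348 + 53, 297) + 70228)/(-279196 + 20718) = (((-348 + 53) + 297) + 70228)/(-279196 + 20718) = ((-295 + 297) + 70228)/(-258478) = (2 + 70228)*(-1/258478) = 70230*(-1/258478) = -35115/129239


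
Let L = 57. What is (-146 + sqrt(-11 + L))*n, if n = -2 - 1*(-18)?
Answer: -2336 + 16*sqrt(46) ≈ -2227.5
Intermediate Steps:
n = 16 (n = -2 + 18 = 16)
(-146 + sqrt(-11 + L))*n = (-146 + sqrt(-11 + 57))*16 = (-146 + sqrt(46))*16 = -2336 + 16*sqrt(46)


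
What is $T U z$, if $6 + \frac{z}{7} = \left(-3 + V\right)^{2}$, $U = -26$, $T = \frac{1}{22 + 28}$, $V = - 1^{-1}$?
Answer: $- \frac{182}{5} \approx -36.4$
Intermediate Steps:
$V = -1$ ($V = \left(-1\right) 1 = -1$)
$T = \frac{1}{50} \approx 0.02$
$z = 70$ ($z = -42 + 7 \left(-3 - 1\right)^{2} = -42 + 7 \left(-4\right)^{2} = -42 + 7 \cdot 16 = -42 + 112 = 70$)
$T U z = \frac{1}{50} \left(-26\right) 70 = \left(- \frac{13}{25}\right) 70 = - \frac{182}{5}$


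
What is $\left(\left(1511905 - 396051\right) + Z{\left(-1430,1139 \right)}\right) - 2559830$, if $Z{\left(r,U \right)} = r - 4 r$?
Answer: $-1439686$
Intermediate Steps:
$Z{\left(r,U \right)} = - 3 r$
$\left(\left(1511905 - 396051\right) + Z{\left(-1430,1139 \right)}\right) - 2559830 = \left(\left(1511905 - 396051\right) - -4290\right) - 2559830 = \left(\left(1511905 - 396051\right) + 4290\right) - 2559830 = \left(1115854 + 4290\right) - 2559830 = 1120144 - 2559830 = -1439686$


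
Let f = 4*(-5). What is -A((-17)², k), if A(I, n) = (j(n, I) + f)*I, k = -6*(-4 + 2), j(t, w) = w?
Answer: -77741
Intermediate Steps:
f = -20
k = 12 (k = -6*(-2) = 12)
A(I, n) = I*(-20 + I) (A(I, n) = (I - 20)*I = (-20 + I)*I = I*(-20 + I))
-A((-17)², k) = -(-17)²*(-20 + (-17)²) = -289*(-20 + 289) = -289*269 = -1*77741 = -77741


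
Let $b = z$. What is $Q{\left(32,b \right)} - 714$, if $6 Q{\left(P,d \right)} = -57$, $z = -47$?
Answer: $- \frac{1447}{2} \approx -723.5$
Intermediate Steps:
$b = -47$
$Q{\left(P,d \right)} = - \frac{19}{2}$ ($Q{\left(P,d \right)} = \frac{1}{6} \left(-57\right) = - \frac{19}{2}$)
$Q{\left(32,b \right)} - 714 = - \frac{19}{2} - 714 = - \frac{1447}{2}$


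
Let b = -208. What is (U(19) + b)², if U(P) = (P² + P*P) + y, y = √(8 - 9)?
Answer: (514 + I)² ≈ 2.642e+5 + 1028.0*I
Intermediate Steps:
y = I (y = √(-1) = I ≈ 1.0*I)
U(P) = I + 2*P² (U(P) = (P² + P*P) + I = (P² + P²) + I = 2*P² + I = I + 2*P²)
(U(19) + b)² = ((I + 2*19²) - 208)² = ((I + 2*361) - 208)² = ((I + 722) - 208)² = ((722 + I) - 208)² = (514 + I)²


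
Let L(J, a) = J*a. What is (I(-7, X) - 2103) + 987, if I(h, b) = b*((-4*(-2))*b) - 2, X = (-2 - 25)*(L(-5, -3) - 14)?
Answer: 4714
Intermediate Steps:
X = -27 (X = (-2 - 25)*(-5*(-3) - 14) = -27*(15 - 14) = -27*1 = -27)
I(h, b) = -2 + 8*b**2 (I(h, b) = b*(8*b) - 2 = 8*b**2 - 2 = -2 + 8*b**2)
(I(-7, X) - 2103) + 987 = ((-2 + 8*(-27)**2) - 2103) + 987 = ((-2 + 8*729) - 2103) + 987 = ((-2 + 5832) - 2103) + 987 = (5830 - 2103) + 987 = 3727 + 987 = 4714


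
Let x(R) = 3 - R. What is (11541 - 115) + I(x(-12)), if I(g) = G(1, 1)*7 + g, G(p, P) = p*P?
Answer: 11448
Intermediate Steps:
G(p, P) = P*p
I(g) = 7 + g (I(g) = (1*1)*7 + g = 1*7 + g = 7 + g)
(11541 - 115) + I(x(-12)) = (11541 - 115) + (7 + (3 - 1*(-12))) = 11426 + (7 + (3 + 12)) = 11426 + (7 + 15) = 11426 + 22 = 11448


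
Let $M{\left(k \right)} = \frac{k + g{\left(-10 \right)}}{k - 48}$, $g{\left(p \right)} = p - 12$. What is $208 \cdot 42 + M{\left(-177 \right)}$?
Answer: $\frac{1965799}{225} \approx 8736.9$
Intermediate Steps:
$g{\left(p \right)} = -12 + p$
$M{\left(k \right)} = \frac{-22 + k}{-48 + k}$ ($M{\left(k \right)} = \frac{k - 22}{k - 48} = \frac{k - 22}{-48 + k} = \frac{-22 + k}{-48 + k}$)
$208 \cdot 42 + M{\left(-177 \right)} = 208 \cdot 42 + \frac{-22 - 177}{-48 - 177} = 8736 + \frac{1}{-225} \left(-199\right) = 8736 - - \frac{199}{225} = 8736 + \frac{199}{225} = \frac{1965799}{225}$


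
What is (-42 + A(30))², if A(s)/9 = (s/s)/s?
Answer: 173889/100 ≈ 1738.9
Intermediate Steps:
A(s) = 9/s (A(s) = 9*((s/s)/s) = 9*(1/s) = 9/s)
(-42 + A(30))² = (-42 + 9/30)² = (-42 + 9*(1/30))² = (-42 + 3/10)² = (-417/10)² = 173889/100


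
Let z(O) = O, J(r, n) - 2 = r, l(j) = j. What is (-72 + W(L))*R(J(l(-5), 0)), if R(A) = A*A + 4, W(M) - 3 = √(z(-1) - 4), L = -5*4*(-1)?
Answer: -897 + 13*I*√5 ≈ -897.0 + 29.069*I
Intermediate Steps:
J(r, n) = 2 + r
L = 20 (L = -20*(-1) = 20)
W(M) = 3 + I*√5 (W(M) = 3 + √(-1 - 4) = 3 + √(-5) = 3 + I*√5)
R(A) = 4 + A² (R(A) = A² + 4 = 4 + A²)
(-72 + W(L))*R(J(l(-5), 0)) = (-72 + (3 + I*√5))*(4 + (2 - 5)²) = (-69 + I*√5)*(4 + (-3)²) = (-69 + I*√5)*(4 + 9) = (-69 + I*√5)*13 = -897 + 13*I*√5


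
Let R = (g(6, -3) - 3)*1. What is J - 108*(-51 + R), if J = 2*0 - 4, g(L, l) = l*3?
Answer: 6800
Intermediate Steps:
g(L, l) = 3*l
J = -4 (J = 0 - 4 = -4)
R = -12 (R = (3*(-3) - 3)*1 = (-9 - 3)*1 = -12*1 = -12)
J - 108*(-51 + R) = -4 - 108*(-51 - 12) = -4 - 108*(-63) = -4 + 6804 = 6800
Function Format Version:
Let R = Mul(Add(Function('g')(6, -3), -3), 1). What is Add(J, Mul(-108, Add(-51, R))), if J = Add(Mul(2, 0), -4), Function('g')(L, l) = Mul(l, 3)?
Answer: 6800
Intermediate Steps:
Function('g')(L, l) = Mul(3, l)
J = -4 (J = Add(0, -4) = -4)
R = -12 (R = Mul(Add(Mul(3, -3), -3), 1) = Mul(Add(-9, -3), 1) = Mul(-12, 1) = -12)
Add(J, Mul(-108, Add(-51, R))) = Add(-4, Mul(-108, Add(-51, -12))) = Add(-4, Mul(-108, -63)) = Add(-4, 6804) = 6800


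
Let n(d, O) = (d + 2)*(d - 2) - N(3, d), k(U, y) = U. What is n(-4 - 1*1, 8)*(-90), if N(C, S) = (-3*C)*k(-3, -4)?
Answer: 540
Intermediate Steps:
N(C, S) = 9*C (N(C, S) = -3*C*(-3) = 9*C)
n(d, O) = -27 + (-2 + d)*(2 + d) (n(d, O) = (d + 2)*(d - 2) - 9*3 = (2 + d)*(-2 + d) - 1*27 = (-2 + d)*(2 + d) - 27 = -27 + (-2 + d)*(2 + d))
n(-4 - 1*1, 8)*(-90) = (-31 + (-4 - 1*1)²)*(-90) = (-31 + (-4 - 1)²)*(-90) = (-31 + (-5)²)*(-90) = (-31 + 25)*(-90) = -6*(-90) = 540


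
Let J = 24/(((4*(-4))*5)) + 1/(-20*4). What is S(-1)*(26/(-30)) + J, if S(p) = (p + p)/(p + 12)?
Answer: -409/2640 ≈ -0.15492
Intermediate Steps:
S(p) = 2*p/(12 + p) (S(p) = (2*p)/(12 + p) = 2*p/(12 + p))
J = -5/16 (J = 24/((-16*5)) - 1/20*1/4 = 24/(-80) - 1/80 = 24*(-1/80) - 1/80 = -3/10 - 1/80 = -5/16 ≈ -0.31250)
S(-1)*(26/(-30)) + J = (2*(-1)/(12 - 1))*(26/(-30)) - 5/16 = (2*(-1)/11)*(26*(-1/30)) - 5/16 = (2*(-1)*(1/11))*(-13/15) - 5/16 = -2/11*(-13/15) - 5/16 = 26/165 - 5/16 = -409/2640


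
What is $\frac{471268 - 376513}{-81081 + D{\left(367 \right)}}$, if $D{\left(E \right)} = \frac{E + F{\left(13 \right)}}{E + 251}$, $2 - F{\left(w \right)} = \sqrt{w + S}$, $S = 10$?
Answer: $- \frac{1467117807999255}{1255390248460349} + \frac{29279295 \sqrt{23}}{1255390248460349} \approx -1.1687$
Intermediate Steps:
$F{\left(w \right)} = 2 - \sqrt{10 + w}$ ($F{\left(w \right)} = 2 - \sqrt{w + 10} = 2 - \sqrt{10 + w}$)
$D{\left(E \right)} = \frac{2 + E - \sqrt{23}}{251 + E}$ ($D{\left(E \right)} = \frac{E + \left(2 - \sqrt{10 + 13}\right)}{E + 251} = \frac{E + \left(2 - \sqrt{23}\right)}{251 + E} = \frac{2 + E - \sqrt{23}}{251 + E}$)
$\frac{471268 - 376513}{-81081 + D{\left(367 \right)}} = \frac{471268 - 376513}{-81081 + \frac{2 + 367 - \sqrt{23}}{251 + 367}} = \frac{94755}{-81081 + \frac{369 - \sqrt{23}}{618}} = \frac{94755}{-81081 + \left(\frac{123}{206} - \frac{\sqrt{23}}{618}\right)} = \frac{94755}{- \frac{16702563}{206} - \frac{\sqrt{23}}{618}}$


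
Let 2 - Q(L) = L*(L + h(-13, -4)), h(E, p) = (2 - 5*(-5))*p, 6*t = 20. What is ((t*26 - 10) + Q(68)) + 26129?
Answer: 86783/3 ≈ 28928.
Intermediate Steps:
t = 10/3 (t = (⅙)*20 = 10/3 ≈ 3.3333)
h(E, p) = 27*p (h(E, p) = (2 + 25)*p = 27*p)
Q(L) = 2 - L*(-108 + L) (Q(L) = 2 - L*(L + 27*(-4)) = 2 - L*(L - 108) = 2 - L*(-108 + L))
((t*26 - 10) + Q(68)) + 26129 = (((10/3)*26 - 10) + (2 - 1*68² + 108*68)) + 26129 = ((260/3 - 10) + (2 - 1*4624 + 7344)) + 26129 = (230/3 + (2 - 4624 + 7344)) + 26129 = (230/3 + 2722) + 26129 = 8396/3 + 26129 = 86783/3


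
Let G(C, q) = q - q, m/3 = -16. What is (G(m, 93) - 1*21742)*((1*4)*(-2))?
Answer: 173936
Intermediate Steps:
m = -48 (m = 3*(-16) = -48)
G(C, q) = 0
(G(m, 93) - 1*21742)*((1*4)*(-2)) = (0 - 1*21742)*((1*4)*(-2)) = (0 - 21742)*(4*(-2)) = -21742*(-8) = 173936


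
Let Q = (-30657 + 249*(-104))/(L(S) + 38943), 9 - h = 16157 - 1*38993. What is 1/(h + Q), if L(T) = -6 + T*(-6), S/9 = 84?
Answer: 11467/261944764 ≈ 4.3776e-5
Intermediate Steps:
S = 756 (S = 9*84 = 756)
h = 22845 (h = 9 - (16157 - 1*38993) = 9 - (16157 - 38993) = 9 - 1*(-22836) = 9 + 22836 = 22845)
L(T) = -6 - 6*T
Q = -18851/11467 (Q = (-30657 + 249*(-104))/((-6 - 6*756) + 38943) = (-30657 - 25896)/((-6 - 4536) + 38943) = -56553/(-4542 + 38943) = -56553/34401 = -56553*1/34401 = -18851/11467 ≈ -1.6439)
1/(h + Q) = 1/(22845 - 18851/11467) = 1/(261944764/11467) = 11467/261944764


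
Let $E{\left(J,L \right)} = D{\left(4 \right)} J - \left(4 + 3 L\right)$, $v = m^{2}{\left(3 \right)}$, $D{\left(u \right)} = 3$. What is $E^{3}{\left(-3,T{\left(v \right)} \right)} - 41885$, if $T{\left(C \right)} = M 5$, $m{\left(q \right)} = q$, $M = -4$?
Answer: $61938$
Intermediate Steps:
$v = 9$ ($v = 3^{2} = 9$)
$T{\left(C \right)} = -20$ ($T{\left(C \right)} = \left(-4\right) 5 = -20$)
$E{\left(J,L \right)} = -4 - 3 L + 3 J$ ($E{\left(J,L \right)} = 3 J - \left(4 + 3 L\right) = -4 - 3 L + 3 J$)
$E^{3}{\left(-3,T{\left(v \right)} \right)} - 41885 = \left(-4 - -60 + 3 \left(-3\right)\right)^{3} - 41885 = \left(-4 + 60 - 9\right)^{3} - 41885 = 47^{3} - 41885 = 103823 - 41885 = 61938$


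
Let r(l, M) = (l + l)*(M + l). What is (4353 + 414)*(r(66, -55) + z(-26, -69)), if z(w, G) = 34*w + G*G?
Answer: 25403343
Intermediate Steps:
z(w, G) = G² + 34*w (z(w, G) = 34*w + G² = G² + 34*w)
r(l, M) = 2*l*(M + l) (r(l, M) = (2*l)*(M + l) = 2*l*(M + l))
(4353 + 414)*(r(66, -55) + z(-26, -69)) = (4353 + 414)*(2*66*(-55 + 66) + ((-69)² + 34*(-26))) = 4767*(2*66*11 + (4761 - 884)) = 4767*(1452 + 3877) = 4767*5329 = 25403343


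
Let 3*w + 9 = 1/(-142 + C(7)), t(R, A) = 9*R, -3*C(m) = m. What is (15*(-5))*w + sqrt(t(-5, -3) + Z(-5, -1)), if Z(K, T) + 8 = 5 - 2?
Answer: 97500/433 + 5*I*sqrt(2) ≈ 225.17 + 7.0711*I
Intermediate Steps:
C(m) = -m/3
Z(K, T) = -5 (Z(K, T) = -8 + (5 - 2) = -8 + 3 = -5)
w = -1300/433 (w = -3 + 1/(3*(-142 - 1/3*7)) = -3 + 1/(3*(-142 - 7/3)) = -3 + 1/(3*(-433/3)) = -3 + (1/3)*(-3/433) = -3 - 1/433 = -1300/433 ≈ -3.0023)
(15*(-5))*w + sqrt(t(-5, -3) + Z(-5, -1)) = (15*(-5))*(-1300/433) + sqrt(9*(-5) - 5) = -75*(-1300/433) + sqrt(-45 - 5) = 97500/433 + sqrt(-50) = 97500/433 + 5*I*sqrt(2)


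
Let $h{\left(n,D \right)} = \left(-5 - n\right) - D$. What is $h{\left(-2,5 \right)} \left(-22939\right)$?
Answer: $183512$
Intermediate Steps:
$h{\left(n,D \right)} = -5 - D - n$
$h{\left(-2,5 \right)} \left(-22939\right) = \left(-5 - 5 - -2\right) \left(-22939\right) = \left(-5 - 5 + 2\right) \left(-22939\right) = \left(-8\right) \left(-22939\right) = 183512$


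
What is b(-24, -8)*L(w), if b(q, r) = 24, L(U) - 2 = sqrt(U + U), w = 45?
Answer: 48 + 72*sqrt(10) ≈ 275.68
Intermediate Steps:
L(U) = 2 + sqrt(2)*sqrt(U) (L(U) = 2 + sqrt(U + U) = 2 + sqrt(2*U) = 2 + sqrt(2)*sqrt(U))
b(-24, -8)*L(w) = 24*(2 + sqrt(2)*sqrt(45)) = 24*(2 + sqrt(2)*(3*sqrt(5))) = 24*(2 + 3*sqrt(10)) = 48 + 72*sqrt(10)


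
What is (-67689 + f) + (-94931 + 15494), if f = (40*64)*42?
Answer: -39606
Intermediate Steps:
f = 107520 (f = 2560*42 = 107520)
(-67689 + f) + (-94931 + 15494) = (-67689 + 107520) + (-94931 + 15494) = 39831 - 79437 = -39606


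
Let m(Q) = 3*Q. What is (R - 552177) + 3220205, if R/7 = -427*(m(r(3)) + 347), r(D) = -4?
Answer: 1666713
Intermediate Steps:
R = -1001315 (R = 7*(-427*(3*(-4) + 347)) = 7*(-427*(-12 + 347)) = 7*(-427*335) = 7*(-143045) = -1001315)
(R - 552177) + 3220205 = (-1001315 - 552177) + 3220205 = -1553492 + 3220205 = 1666713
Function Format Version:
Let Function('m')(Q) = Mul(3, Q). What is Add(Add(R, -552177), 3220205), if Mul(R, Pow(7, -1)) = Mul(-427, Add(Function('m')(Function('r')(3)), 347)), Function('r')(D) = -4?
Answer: 1666713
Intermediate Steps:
R = -1001315 (R = Mul(7, Mul(-427, Add(Mul(3, -4), 347))) = Mul(7, Mul(-427, Add(-12, 347))) = Mul(7, Mul(-427, 335)) = Mul(7, -143045) = -1001315)
Add(Add(R, -552177), 3220205) = Add(Add(-1001315, -552177), 3220205) = Add(-1553492, 3220205) = 1666713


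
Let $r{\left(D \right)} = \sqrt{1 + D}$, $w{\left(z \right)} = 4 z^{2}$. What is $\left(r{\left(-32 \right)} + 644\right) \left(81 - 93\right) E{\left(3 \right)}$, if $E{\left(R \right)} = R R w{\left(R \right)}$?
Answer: $-2503872 - 3888 i \sqrt{31} \approx -2.5039 \cdot 10^{6} - 21647.0 i$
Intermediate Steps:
$E{\left(R \right)} = 4 R^{4}$ ($E{\left(R \right)} = R R 4 R^{2} = R^{2} \cdot 4 R^{2} = 4 R^{4}$)
$\left(r{\left(-32 \right)} + 644\right) \left(81 - 93\right) E{\left(3 \right)} = \left(\sqrt{1 - 32} + 644\right) \left(81 - 93\right) 4 \cdot 3^{4} = \left(\sqrt{-31} + 644\right) \left(-12\right) 4 \cdot 81 = \left(i \sqrt{31} + 644\right) \left(-12\right) 324 = \left(644 + i \sqrt{31}\right) \left(-12\right) 324 = \left(-7728 - 12 i \sqrt{31}\right) 324 = -2503872 - 3888 i \sqrt{31}$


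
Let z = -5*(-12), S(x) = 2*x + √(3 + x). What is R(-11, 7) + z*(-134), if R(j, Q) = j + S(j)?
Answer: -8073 + 2*I*√2 ≈ -8073.0 + 2.8284*I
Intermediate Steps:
S(x) = √(3 + x) + 2*x
R(j, Q) = √(3 + j) + 3*j (R(j, Q) = j + (√(3 + j) + 2*j) = √(3 + j) + 3*j)
z = 60
R(-11, 7) + z*(-134) = (√(3 - 11) + 3*(-11)) + 60*(-134) = (√(-8) - 33) - 8040 = (2*I*√2 - 33) - 8040 = (-33 + 2*I*√2) - 8040 = -8073 + 2*I*√2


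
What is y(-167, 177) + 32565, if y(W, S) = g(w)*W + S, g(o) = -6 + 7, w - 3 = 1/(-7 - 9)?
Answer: 32575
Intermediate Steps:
w = 47/16 (w = 3 + 1/(-7 - 9) = 3 + 1/(-16) = 3 - 1/16 = 47/16 ≈ 2.9375)
g(o) = 1
y(W, S) = S + W (y(W, S) = 1*W + S = W + S = S + W)
y(-167, 177) + 32565 = (177 - 167) + 32565 = 10 + 32565 = 32575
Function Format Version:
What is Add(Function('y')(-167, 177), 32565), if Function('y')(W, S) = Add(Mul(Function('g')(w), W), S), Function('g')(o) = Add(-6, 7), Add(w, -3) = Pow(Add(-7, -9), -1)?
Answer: 32575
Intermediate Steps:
w = Rational(47, 16) (w = Add(3, Pow(Add(-7, -9), -1)) = Add(3, Pow(-16, -1)) = Add(3, Rational(-1, 16)) = Rational(47, 16) ≈ 2.9375)
Function('g')(o) = 1
Function('y')(W, S) = Add(S, W) (Function('y')(W, S) = Add(Mul(1, W), S) = Add(W, S) = Add(S, W))
Add(Function('y')(-167, 177), 32565) = Add(Add(177, -167), 32565) = Add(10, 32565) = 32575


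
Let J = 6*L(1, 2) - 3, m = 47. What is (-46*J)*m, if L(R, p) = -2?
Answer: 32430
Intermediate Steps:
J = -15 (J = 6*(-2) - 3 = -12 - 3 = -15)
(-46*J)*m = -46*(-15)*47 = 690*47 = 32430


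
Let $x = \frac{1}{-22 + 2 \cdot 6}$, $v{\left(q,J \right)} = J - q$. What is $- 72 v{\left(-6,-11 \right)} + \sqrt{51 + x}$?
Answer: $360 + \frac{\sqrt{5090}}{10} \approx 367.13$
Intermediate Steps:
$x = - \frac{1}{10}$ ($x = \frac{1}{-22 + 12} = \frac{1}{-10} = - \frac{1}{10} \approx -0.1$)
$- 72 v{\left(-6,-11 \right)} + \sqrt{51 + x} = - 72 \left(-11 - -6\right) + \sqrt{51 - \frac{1}{10}} = - 72 \left(-11 + 6\right) + \sqrt{\frac{509}{10}} = \left(-72\right) \left(-5\right) + \frac{\sqrt{5090}}{10} = 360 + \frac{\sqrt{5090}}{10}$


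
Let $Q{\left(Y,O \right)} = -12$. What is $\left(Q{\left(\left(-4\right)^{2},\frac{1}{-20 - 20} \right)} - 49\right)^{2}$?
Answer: $3721$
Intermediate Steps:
$\left(Q{\left(\left(-4\right)^{2},\frac{1}{-20 - 20} \right)} - 49\right)^{2} = \left(-12 - 49\right)^{2} = \left(-61\right)^{2} = 3721$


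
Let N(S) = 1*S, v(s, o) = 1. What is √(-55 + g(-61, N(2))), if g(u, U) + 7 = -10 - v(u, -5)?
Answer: I*√73 ≈ 8.544*I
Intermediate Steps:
N(S) = S
g(u, U) = -18 (g(u, U) = -7 + (-10 - 1*1) = -7 + (-10 - 1) = -7 - 11 = -18)
√(-55 + g(-61, N(2))) = √(-55 - 18) = √(-73) = I*√73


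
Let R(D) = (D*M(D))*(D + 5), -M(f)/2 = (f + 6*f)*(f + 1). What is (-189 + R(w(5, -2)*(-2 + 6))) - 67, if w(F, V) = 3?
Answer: -445792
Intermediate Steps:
M(f) = -14*f*(1 + f) (M(f) = -2*(f + 6*f)*(f + 1) = -2*7*f*(1 + f) = -14*f*(1 + f))
R(D) = -14*D²*(1 + D)*(5 + D) (R(D) = (D*(-14*D*(1 + D)))*(D + 5) = (-14*D²*(1 + D))*(5 + D) = -14*D²*(1 + D)*(5 + D))
(-189 + R(w(5, -2)*(-2 + 6))) - 67 = (-189 - 14*(3*(-2 + 6))²*(1 + 3*(-2 + 6))*(5 + 3*(-2 + 6))) - 67 = (-189 - 14*(3*4)²*(1 + 3*4)*(5 + 3*4)) - 67 = (-189 - 14*12²*(1 + 12)*(5 + 12)) - 67 = (-189 - 14*144*13*17) - 67 = (-189 - 445536) - 67 = -445725 - 67 = -445792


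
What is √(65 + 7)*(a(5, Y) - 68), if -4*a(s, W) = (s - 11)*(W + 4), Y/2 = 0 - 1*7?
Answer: -498*√2 ≈ -704.28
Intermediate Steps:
Y = -14 (Y = 2*(0 - 1*7) = 2*(0 - 7) = 2*(-7) = -14)
a(s, W) = -(-11 + s)*(4 + W)/4 (a(s, W) = -(s - 11)*(W + 4)/4 = -(-11 + s)*(4 + W)/4)
√(65 + 7)*(a(5, Y) - 68) = √(65 + 7)*((11 - 1*5 + (11/4)*(-14) - ¼*(-14)*5) - 68) = √72*((11 - 5 - 77/2 + 35/2) - 68) = (6*√2)*(-15 - 68) = (6*√2)*(-83) = -498*√2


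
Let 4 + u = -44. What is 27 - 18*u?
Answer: 891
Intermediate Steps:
u = -48 (u = -4 - 44 = -48)
27 - 18*u = 27 - 18*(-48) = 27 + 864 = 891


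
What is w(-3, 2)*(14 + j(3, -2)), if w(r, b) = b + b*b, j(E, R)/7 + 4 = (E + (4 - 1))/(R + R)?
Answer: -147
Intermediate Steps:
j(E, R) = -28 + 7*(3 + E)/(2*R) (j(E, R) = -28 + 7*((E + (4 - 1))/(R + R)) = -28 + 7*((E + 3)/((2*R))) = -28 + 7*((3 + E)*(1/(2*R))) = -28 + 7*((3 + E)/(2*R)) = -28 + 7*(3 + E)/(2*R))
w(r, b) = b + b²
w(-3, 2)*(14 + j(3, -2)) = (2*(1 + 2))*(14 + (7/2)*(3 + 3 - 8*(-2))/(-2)) = (2*3)*(14 + (7/2)*(-½)*(3 + 3 + 16)) = 6*(14 + (7/2)*(-½)*22) = 6*(14 - 77/2) = 6*(-49/2) = -147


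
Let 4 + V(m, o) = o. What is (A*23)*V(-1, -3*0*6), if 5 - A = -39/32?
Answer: -4577/8 ≈ -572.13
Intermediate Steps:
A = 199/32 (A = 5 - (-39)/32 = 5 - 1*(-39/32) = 5 + 39/32 = 199/32 ≈ 6.2188)
V(m, o) = -4 + o
(A*23)*V(-1, -3*0*6) = ((199/32)*23)*(-4 - 3*0*6) = 4577*(-4 + 0*6)/32 = 4577*(-4 + 0)/32 = (4577/32)*(-4) = -4577/8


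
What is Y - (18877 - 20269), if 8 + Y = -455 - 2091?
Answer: -1162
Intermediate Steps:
Y = -2554 (Y = -8 + (-455 - 2091) = -8 - 2546 = -2554)
Y - (18877 - 20269) = -2554 - (18877 - 20269) = -2554 - 1*(-1392) = -2554 + 1392 = -1162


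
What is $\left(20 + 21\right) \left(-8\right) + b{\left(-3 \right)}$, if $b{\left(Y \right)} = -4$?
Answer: $-332$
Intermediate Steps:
$\left(20 + 21\right) \left(-8\right) + b{\left(-3 \right)} = \left(20 + 21\right) \left(-8\right) - 4 = 41 \left(-8\right) - 4 = -328 - 4 = -332$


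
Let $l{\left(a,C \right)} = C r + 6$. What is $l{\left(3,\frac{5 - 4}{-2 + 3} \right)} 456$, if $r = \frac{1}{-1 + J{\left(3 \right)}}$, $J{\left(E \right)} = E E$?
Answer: $2793$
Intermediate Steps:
$J{\left(E \right)} = E^{2}$
$r = \frac{1}{8}$ ($r = \frac{1}{-1 + 3^{2}} = \frac{1}{-1 + 9} = \frac{1}{8} \approx 0.125$)
$l{\left(a,C \right)} = 6 + \frac{C}{8}$ ($l{\left(a,C \right)} = C \frac{1}{8} + 6 = \frac{C}{8} + 6 = 6 + \frac{C}{8}$)
$l{\left(3,\frac{5 - 4}{-2 + 3} \right)} 456 = \left(6 + \frac{\left(5 - 4\right) \frac{1}{-2 + 3}}{8}\right) 456 = \left(6 + \frac{1 \cdot 1^{-1}}{8}\right) 456 = \left(6 + \frac{1 \cdot 1}{8}\right) 456 = \left(6 + \frac{1}{8} \cdot 1\right) 456 = \left(6 + \frac{1}{8}\right) 456 = \frac{49}{8} \cdot 456 = 2793$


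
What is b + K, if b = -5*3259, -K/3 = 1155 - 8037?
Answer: 4351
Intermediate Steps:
K = 20646 (K = -3*(1155 - 8037) = -3*(-6882) = 20646)
b = -16295
b + K = -16295 + 20646 = 4351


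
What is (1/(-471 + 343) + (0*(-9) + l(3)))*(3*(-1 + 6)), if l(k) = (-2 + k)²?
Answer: 1905/128 ≈ 14.883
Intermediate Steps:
(1/(-471 + 343) + (0*(-9) + l(3)))*(3*(-1 + 6)) = (1/(-471 + 343) + (0*(-9) + (-2 + 3)²))*(3*(-1 + 6)) = (1/(-128) + (0 + 1²))*(3*5) = (-1/128 + (0 + 1))*15 = (-1/128 + 1)*15 = (127/128)*15 = 1905/128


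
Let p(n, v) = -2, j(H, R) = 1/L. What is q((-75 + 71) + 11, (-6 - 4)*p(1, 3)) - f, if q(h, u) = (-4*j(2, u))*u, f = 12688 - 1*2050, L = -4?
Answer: -10618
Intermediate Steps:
j(H, R) = -1/4 (j(H, R) = 1/(-4) = -1/4)
f = 10638 (f = 12688 - 2050 = 10638)
q(h, u) = u (q(h, u) = (-4*(-1/4))*u = 1*u = u)
q((-75 + 71) + 11, (-6 - 4)*p(1, 3)) - f = (-6 - 4)*(-2) - 1*10638 = -10*(-2) - 10638 = 20 - 10638 = -10618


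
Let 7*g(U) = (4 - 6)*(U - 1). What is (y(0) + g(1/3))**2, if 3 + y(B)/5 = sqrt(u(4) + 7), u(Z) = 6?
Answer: 240046/441 - 3110*sqrt(13)/21 ≈ 10.357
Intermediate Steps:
g(U) = 2/7 - 2*U/7 (g(U) = ((4 - 6)*(U - 1))/7 = (-2*(-1 + U))/7 = (2 - 2*U)/7 = 2/7 - 2*U/7)
y(B) = -15 + 5*sqrt(13) (y(B) = -15 + 5*sqrt(6 + 7) = -15 + 5*sqrt(13))
(y(0) + g(1/3))**2 = ((-15 + 5*sqrt(13)) + (2/7 - 2/7/3))**2 = ((-15 + 5*sqrt(13)) + (2/7 - 2/7*1/3))**2 = ((-15 + 5*sqrt(13)) + (2/7 - 2/21))**2 = ((-15 + 5*sqrt(13)) + 4/21)**2 = (-311/21 + 5*sqrt(13))**2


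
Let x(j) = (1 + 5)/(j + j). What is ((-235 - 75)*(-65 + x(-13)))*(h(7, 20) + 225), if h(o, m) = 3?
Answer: 59936640/13 ≈ 4.6105e+6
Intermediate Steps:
x(j) = 3/j (x(j) = 6/((2*j)) = 6*(1/(2*j)) = 3/j)
((-235 - 75)*(-65 + x(-13)))*(h(7, 20) + 225) = ((-235 - 75)*(-65 + 3/(-13)))*(3 + 225) = -310*(-65 + 3*(-1/13))*228 = -310*(-65 - 3/13)*228 = -310*(-848/13)*228 = (262880/13)*228 = 59936640/13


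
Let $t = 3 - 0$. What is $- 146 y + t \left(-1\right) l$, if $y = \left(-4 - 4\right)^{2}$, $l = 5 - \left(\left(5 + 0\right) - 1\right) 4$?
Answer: $-9311$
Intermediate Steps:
$t = 3$ ($t = 3 + 0 = 3$)
$l = -11$ ($l = 5 - \left(5 - 1\right) 4 = 5 - 4 \cdot 4 = 5 - 16 = -11$)
$y = 64$ ($y = \left(-8\right)^{2} = 64$)
$- 146 y + t \left(-1\right) l = \left(-146\right) 64 + 3 \left(-1\right) \left(-11\right) = -9344 - -33 = -9344 + 33 = -9311$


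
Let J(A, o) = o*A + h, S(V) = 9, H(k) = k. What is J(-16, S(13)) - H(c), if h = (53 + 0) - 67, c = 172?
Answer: -330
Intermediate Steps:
h = -14 (h = 53 - 67 = -14)
J(A, o) = -14 + A*o (J(A, o) = o*A - 14 = A*o - 14 = -14 + A*o)
J(-16, S(13)) - H(c) = (-14 - 16*9) - 1*172 = (-14 - 144) - 172 = -158 - 172 = -330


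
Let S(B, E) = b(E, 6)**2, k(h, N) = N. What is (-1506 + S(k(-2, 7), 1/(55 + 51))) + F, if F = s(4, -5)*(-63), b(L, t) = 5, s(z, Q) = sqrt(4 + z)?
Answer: -1481 - 126*sqrt(2) ≈ -1659.2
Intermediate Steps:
F = -126*sqrt(2) (F = sqrt(4 + 4)*(-63) = sqrt(8)*(-63) = (2*sqrt(2))*(-63) = -126*sqrt(2) ≈ -178.19)
S(B, E) = 25 (S(B, E) = 5**2 = 25)
(-1506 + S(k(-2, 7), 1/(55 + 51))) + F = (-1506 + 25) - 126*sqrt(2) = -1481 - 126*sqrt(2)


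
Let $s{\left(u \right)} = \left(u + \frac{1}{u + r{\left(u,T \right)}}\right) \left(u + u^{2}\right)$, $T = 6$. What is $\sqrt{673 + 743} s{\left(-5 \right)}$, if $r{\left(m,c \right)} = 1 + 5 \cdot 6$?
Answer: $- \frac{2580 \sqrt{354}}{13} \approx -3734.0$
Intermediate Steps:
$r{\left(m,c \right)} = 31$ ($r{\left(m,c \right)} = 1 + 30 = 31$)
$s{\left(u \right)} = \left(u + u^{2}\right) \left(u + \frac{1}{31 + u}\right)$ ($s{\left(u \right)} = \left(u + \frac{1}{u + 31}\right) \left(u + u^{2}\right) = \left(u + \frac{1}{31 + u}\right) \left(u + u^{2}\right) = \left(u + u^{2}\right) \left(u + \frac{1}{31 + u}\right)$)
$\sqrt{673 + 743} s{\left(-5 \right)} = \sqrt{673 + 743} \left(- \frac{5 \left(1 + \left(-5\right)^{3} + 32 \left(-5\right) + 32 \left(-5\right)^{2}\right)}{31 - 5}\right) = \sqrt{1416} \left(- \frac{5 \left(1 - 125 - 160 + 32 \cdot 25\right)}{26}\right) = 2 \sqrt{354} \left(\left(-5\right) \frac{1}{26} \left(1 - 125 - 160 + 800\right)\right) = 2 \sqrt{354} \left(\left(-5\right) \frac{1}{26} \cdot 516\right) = 2 \sqrt{354} \left(- \frac{1290}{13}\right) = - \frac{2580 \sqrt{354}}{13}$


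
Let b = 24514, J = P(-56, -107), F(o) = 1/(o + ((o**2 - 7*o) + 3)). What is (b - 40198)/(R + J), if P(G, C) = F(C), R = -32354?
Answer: 189682296/391289275 ≈ 0.48476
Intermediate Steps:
F(o) = 1/(3 + o**2 - 6*o) (F(o) = 1/(o + (3 + o**2 - 7*o)) = 1/(3 + o**2 - 6*o))
P(G, C) = 1/(3 + C**2 - 6*C)
J = 1/12094 (J = 1/(3 + (-107)**2 - 6*(-107)) = 1/(3 + 11449 + 642) = 1/12094 ≈ 8.2686e-5)
(b - 40198)/(R + J) = (24514 - 40198)/(-32354 + 1/12094) = -15684/(-391289275/12094) = -15684*(-12094/391289275) = 189682296/391289275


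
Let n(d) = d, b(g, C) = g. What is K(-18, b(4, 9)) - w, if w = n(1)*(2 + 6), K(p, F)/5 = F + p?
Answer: -78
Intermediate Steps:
K(p, F) = 5*F + 5*p (K(p, F) = 5*(F + p) = 5*F + 5*p)
w = 8 (w = 1*(2 + 6) = 1*8 = 8)
K(-18, b(4, 9)) - w = (5*4 + 5*(-18)) - 1*8 = (20 - 90) - 8 = -70 - 8 = -78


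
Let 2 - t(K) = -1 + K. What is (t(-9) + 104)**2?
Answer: 13456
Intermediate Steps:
t(K) = 3 - K (t(K) = 2 - (-1 + K) = 2 + (1 - K) = 3 - K)
(t(-9) + 104)**2 = ((3 - 1*(-9)) + 104)**2 = ((3 + 9) + 104)**2 = (12 + 104)**2 = 116**2 = 13456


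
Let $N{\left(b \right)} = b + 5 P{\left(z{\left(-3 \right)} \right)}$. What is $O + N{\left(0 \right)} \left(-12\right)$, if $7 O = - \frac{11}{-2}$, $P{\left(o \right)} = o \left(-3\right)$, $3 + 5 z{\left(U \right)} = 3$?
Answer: $\frac{11}{14} \approx 0.78571$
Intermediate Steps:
$z{\left(U \right)} = 0$ ($z{\left(U \right)} = - \frac{3}{5} + \frac{1}{5} \cdot 3 = - \frac{3}{5} + \frac{3}{5} = 0$)
$P{\left(o \right)} = - 3 o$
$O = \frac{11}{14}$ ($O = \frac{\left(-11\right) \frac{1}{-2}}{7} = \frac{\left(-11\right) \left(- \frac{1}{2}\right)}{7} = \frac{1}{7} \cdot \frac{11}{2} = \frac{11}{14} \approx 0.78571$)
$N{\left(b \right)} = b$ ($N{\left(b \right)} = b + 5 \left(\left(-3\right) 0\right) = b + 5 \cdot 0 = b + 0 = b$)
$O + N{\left(0 \right)} \left(-12\right) = \frac{11}{14} + 0 \left(-12\right) = \frac{11}{14} + 0 = \frac{11}{14}$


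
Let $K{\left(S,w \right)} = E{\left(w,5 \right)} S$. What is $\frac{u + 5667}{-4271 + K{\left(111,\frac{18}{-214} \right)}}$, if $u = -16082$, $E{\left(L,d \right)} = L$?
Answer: $\frac{1114405}{457996} \approx 2.4332$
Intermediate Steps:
$K{\left(S,w \right)} = S w$ ($K{\left(S,w \right)} = w S = S w$)
$\frac{u + 5667}{-4271 + K{\left(111,\frac{18}{-214} \right)}} = \frac{-16082 + 5667}{-4271 + 111 \frac{18}{-214}} = - \frac{10415}{-4271 + 111 \cdot 18 \left(- \frac{1}{214}\right)} = - \frac{10415}{-4271 + 111 \left(- \frac{9}{107}\right)} = - \frac{10415}{-4271 - \frac{999}{107}} = - \frac{10415}{- \frac{457996}{107}} = \left(-10415\right) \left(- \frac{107}{457996}\right) = \frac{1114405}{457996}$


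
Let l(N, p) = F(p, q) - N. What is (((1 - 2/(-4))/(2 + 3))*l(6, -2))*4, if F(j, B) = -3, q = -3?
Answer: -54/5 ≈ -10.800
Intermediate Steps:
l(N, p) = -3 - N
(((1 - 2/(-4))/(2 + 3))*l(6, -2))*4 = (((1 - 2/(-4))/(2 + 3))*(-3 - 1*6))*4 = (((1 - 2*(-1/4))/5)*(-3 - 6))*4 = (((1 + 1/2)*(1/5))*(-9))*4 = (((3/2)*(1/5))*(-9))*4 = ((3/10)*(-9))*4 = -27/10*4 = -54/5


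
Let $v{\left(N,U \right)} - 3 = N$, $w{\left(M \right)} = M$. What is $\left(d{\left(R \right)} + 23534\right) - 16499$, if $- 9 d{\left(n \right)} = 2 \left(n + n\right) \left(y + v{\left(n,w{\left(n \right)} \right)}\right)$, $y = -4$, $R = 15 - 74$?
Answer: $\frac{16385}{3} \approx 5461.7$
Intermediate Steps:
$R = -59$ ($R = 15 - 74 = -59$)
$v{\left(N,U \right)} = 3 + N$
$d{\left(n \right)} = - \frac{4 n \left(-1 + n\right)}{9}$ ($d{\left(n \right)} = - \frac{2 \left(n + n\right) \left(-4 + \left(3 + n\right)\right)}{9} = - \frac{2 \cdot 2 n \left(-1 + n\right)}{9} = - \frac{4 n \left(-1 + n\right)}{9}$)
$\left(d{\left(R \right)} + 23534\right) - 16499 = \left(\frac{4}{9} \left(-59\right) \left(1 - -59\right) + 23534\right) - 16499 = \left(\frac{4}{9} \left(-59\right) \left(1 + 59\right) + 23534\right) - 16499 = \left(\frac{4}{9} \left(-59\right) 60 + 23534\right) - 16499 = \left(- \frac{4720}{3} + 23534\right) - 16499 = \frac{65882}{3} - 16499 = \frac{16385}{3}$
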